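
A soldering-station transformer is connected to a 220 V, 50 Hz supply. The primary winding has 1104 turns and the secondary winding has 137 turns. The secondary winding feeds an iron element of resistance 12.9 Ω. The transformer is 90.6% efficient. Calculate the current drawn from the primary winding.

I_p ≈ 0.290 A

V_s = 220 × 137/1104 = 27.301 V.
I_s = V_s/R = 27.301/12.9 = 2.1163 A.
P_out = V_s I_s = 27.301 × 2.1163 = 57.777 W.
P_in = P_out/η = 57.777/0.906 = 63.772 W.
I_p = P_in/V_p = 63.772/220 = 0.290 A.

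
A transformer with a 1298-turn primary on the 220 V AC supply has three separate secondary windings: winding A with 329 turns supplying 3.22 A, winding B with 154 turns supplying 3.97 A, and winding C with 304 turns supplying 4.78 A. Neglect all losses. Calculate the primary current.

I_p ≈ 2.41 A

V_A = 220 × 329/1298 = 55.763 V; V_B = 220 × 154/1298 = 26.102 V; V_C = 220 × 304/1298 = 51.525 V.
P_out = V_A I_A + V_B I_B + V_C I_C = 55.763×3.22 + 26.102×3.97 + 51.525×4.78 = 179.56 + 103.62 + 246.29 = 529.47 W.
Ideal ⇒ P_in = P_out, so I_p = P_out/V_p = 529.47/220 = 2.41 A.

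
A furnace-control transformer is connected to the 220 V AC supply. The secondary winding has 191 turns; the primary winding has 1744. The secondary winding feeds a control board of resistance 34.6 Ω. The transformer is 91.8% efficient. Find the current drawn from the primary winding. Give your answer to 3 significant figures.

V_s = 220 × 191/1744 = 24.094 V.
I_s = V_s/R = 24.094/34.6 = 0.69636 A.
P_out = V_s I_s = 24.094 × 0.69636 = 16.778 W.
P_in = P_out/η = 16.778/0.918 = 18.277 W.
I_p = P_in/V_p = 18.277/220 = 0.0831 A.

I_p ≈ 0.0831 A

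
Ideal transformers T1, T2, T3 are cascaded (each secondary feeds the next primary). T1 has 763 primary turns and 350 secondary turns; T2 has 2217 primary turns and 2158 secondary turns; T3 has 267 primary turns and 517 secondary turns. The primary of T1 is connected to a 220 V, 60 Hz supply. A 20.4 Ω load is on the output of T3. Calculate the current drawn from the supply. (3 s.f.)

I_supply ≈ 8.06 A

Secondary of T1: V = 220.00 × 350/763 = 100.92 V.
Secondary of T2: V = 100.92 × 2158/2217 = 98.232 V.
Secondary of T3: V = 98.232 × 517/267 = 190.21 V.
I_load = 190.21/20.4 = 9.3240 A, so P_out = 190.21 × 9.3240 = 1773.5 W.
All ideal ⇒ P_in = P_out, so I_supply = 1773.5/220 = 8.06 A.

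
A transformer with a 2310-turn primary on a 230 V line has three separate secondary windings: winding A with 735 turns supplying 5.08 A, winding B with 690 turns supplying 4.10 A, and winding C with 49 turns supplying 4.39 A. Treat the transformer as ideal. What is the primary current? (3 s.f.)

I_p ≈ 2.93 A

V_A = 230 × 735/2310 = 73.182 V; V_B = 230 × 690/2310 = 68.701 V; V_C = 230 × 49/2310 = 4.8788 V.
P_out = V_A I_A + V_B I_B + V_C I_C = 73.182×5.08 + 68.701×4.10 + 4.8788×4.39 = 371.76 + 281.68 + 21.418 = 674.86 W.
Ideal ⇒ P_in = P_out, so I_p = P_out/V_p = 674.86/230 = 2.93 A.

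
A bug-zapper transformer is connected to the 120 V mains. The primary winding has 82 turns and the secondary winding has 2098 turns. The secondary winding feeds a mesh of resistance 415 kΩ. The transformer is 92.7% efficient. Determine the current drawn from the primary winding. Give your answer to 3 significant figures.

V_s = 120 × 2098/82 = 3070.2 V.
I_s = V_s/R = 3070.2/415000 = 0.0073982 A.
P_out = V_s I_s = 3070.2 × 0.0073982 = 22.714 W.
P_in = P_out/η = 22.714/0.927 = 24.503 W.
I_p = P_in/V_p = 24.503/120 = 0.204 A.

I_p ≈ 0.204 A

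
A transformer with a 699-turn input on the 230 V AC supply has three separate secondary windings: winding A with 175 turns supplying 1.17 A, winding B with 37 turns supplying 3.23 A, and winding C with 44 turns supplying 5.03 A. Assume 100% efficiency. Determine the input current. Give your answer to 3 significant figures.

V_A = 230 × 175/699 = 57.582 V; V_B = 230 × 37/699 = 12.175 V; V_C = 230 × 44/699 = 14.478 V.
P_out = V_A I_A + V_B I_B + V_C I_C = 57.582×1.17 + 12.175×3.23 + 14.478×5.03 = 67.371 + 39.324 + 72.823 = 179.52 W.
Ideal ⇒ P_in = P_out, so I_in = P_out/V_in = 179.52/230 = 0.781 A.

I_in ≈ 0.781 A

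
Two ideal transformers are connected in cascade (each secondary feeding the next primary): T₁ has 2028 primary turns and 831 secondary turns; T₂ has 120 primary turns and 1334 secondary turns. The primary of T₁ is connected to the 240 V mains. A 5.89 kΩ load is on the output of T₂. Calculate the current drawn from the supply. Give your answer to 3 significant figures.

I_supply ≈ 0.845 A

Secondary of T₁: V = 240.00 × 831/2028 = 98.343 V.
Secondary of T₂: V = 98.343 × 1334/120 = 1093.2 V.
I_load = 1093.2/5890 = 0.18561 A, so P_out = 1093.2 × 0.18561 = 202.92 W.
All ideal ⇒ P_in = P_out, so I_supply = 202.92/240 = 0.845 A.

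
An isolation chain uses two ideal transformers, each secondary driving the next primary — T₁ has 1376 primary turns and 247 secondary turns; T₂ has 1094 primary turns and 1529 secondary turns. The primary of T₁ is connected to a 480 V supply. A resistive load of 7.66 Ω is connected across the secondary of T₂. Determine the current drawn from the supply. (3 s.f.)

After T₁: V = 480.00 × 247/1376 = 86.163 V.
After T₂: V = 86.163 × 1529/1094 = 120.42 V.
I_load = 120.42/7.66 = 15.721 A, so P_out = 120.42 × 15.721 = 1893.2 W.
All ideal ⇒ P_in = P_out, so I_supply = 1893.2/480 = 3.94 A.

I_supply ≈ 3.94 A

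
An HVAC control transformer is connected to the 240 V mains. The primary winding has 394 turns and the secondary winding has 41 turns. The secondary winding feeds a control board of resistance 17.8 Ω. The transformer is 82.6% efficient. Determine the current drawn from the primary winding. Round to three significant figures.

V_s = 240 × 41/394 = 24.975 V.
I_s = V_s/R = 24.975/17.8 = 1.4031 A.
P_out = V_s I_s = 24.975 × 1.4031 = 35.041 W.
P_in = P_out/η = 35.041/0.826 = 42.423 W.
I_p = P_in/V_p = 42.423/240 = 0.177 A.

I_p ≈ 0.177 A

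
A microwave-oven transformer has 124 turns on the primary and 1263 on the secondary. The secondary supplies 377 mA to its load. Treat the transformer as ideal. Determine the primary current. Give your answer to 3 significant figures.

I_p ≈ 3.84 A

For an ideal transformer I_p/I_s = N_s/N_p, so I_p = 0.377 × 1263/124 = 3.84 A.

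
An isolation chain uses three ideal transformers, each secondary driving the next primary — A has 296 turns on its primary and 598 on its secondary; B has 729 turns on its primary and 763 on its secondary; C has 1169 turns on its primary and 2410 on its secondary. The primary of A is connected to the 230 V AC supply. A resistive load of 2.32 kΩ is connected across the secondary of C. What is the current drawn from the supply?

Secondary of A: V = 230.00 × 598/296 = 464.66 V.
Secondary of B: V = 464.66 × 763/729 = 486.33 V.
Secondary of C: V = 486.33 × 2410/1169 = 1002.6 V.
I_load = 1002.6/2320 = 0.43216 A, so P_out = 1002.6 × 0.43216 = 433.30 W.
All ideal ⇒ P_in = P_out, so I_supply = 433.30/230 = 1.88 A.

I_supply ≈ 1.88 A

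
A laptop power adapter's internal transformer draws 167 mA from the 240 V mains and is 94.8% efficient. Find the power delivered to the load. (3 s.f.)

P_in = V_in I_in = 240 × 0.167 = 40.080 W.
P_out = η P_in = 0.948 × 40.080 = 38.0 W.

P_out ≈ 38.0 W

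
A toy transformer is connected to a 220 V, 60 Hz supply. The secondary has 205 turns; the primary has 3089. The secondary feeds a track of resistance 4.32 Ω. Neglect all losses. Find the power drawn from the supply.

V_s = V_p × N_s/N_p = 220 × 205/3089 = 14.600 V.
I_s = V_s/R = 14.600/4.32 = 3.3797 A.
I_p = I_s × N_s/N_p = 3.3797 × 205/3089 = 0.22429 A.
P = V_p I_p = 220 × 0.22429 = 49.3 W.

P ≈ 49.3 W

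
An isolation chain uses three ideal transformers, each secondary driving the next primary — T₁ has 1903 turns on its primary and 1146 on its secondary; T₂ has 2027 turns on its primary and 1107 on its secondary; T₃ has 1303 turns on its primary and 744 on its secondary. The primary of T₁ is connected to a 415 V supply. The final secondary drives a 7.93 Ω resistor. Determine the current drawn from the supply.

Secondary of T₁: V = 415.00 × 1146/1903 = 249.92 V.
Secondary of T₂: V = 249.92 × 1107/2027 = 136.49 V.
Secondary of T₃: V = 136.49 × 744/1303 = 77.932 V.
I_load = 77.932/7.93 = 9.8275 A, so P_out = 77.932 × 9.8275 = 765.88 W.
All ideal ⇒ P_in = P_out, so I_supply = 765.88/415 = 1.85 A.

I_supply ≈ 1.85 A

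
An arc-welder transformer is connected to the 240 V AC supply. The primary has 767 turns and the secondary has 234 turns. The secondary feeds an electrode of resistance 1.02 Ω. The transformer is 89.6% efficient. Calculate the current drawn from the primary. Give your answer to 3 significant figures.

V_s = 240 × 234/767 = 73.220 V.
I_s = V_s/R = 73.220/1.02 = 71.785 A.
P_out = V_s I_s = 73.220 × 71.785 = 5256.1 W.
P_in = P_out/η = 5256.1/0.896 = 5866.2 W.
I_p = P_in/V_p = 5866.2/240 = 24.4 A.

I_p ≈ 24.4 A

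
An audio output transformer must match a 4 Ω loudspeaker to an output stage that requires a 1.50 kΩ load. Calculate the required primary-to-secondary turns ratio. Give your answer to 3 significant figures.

Z_p/Z_s = (N_p/N_s)², so N_p/N_s = √(1500/4) = √375 = 19.4.

N_p/N_s ≈ 19.4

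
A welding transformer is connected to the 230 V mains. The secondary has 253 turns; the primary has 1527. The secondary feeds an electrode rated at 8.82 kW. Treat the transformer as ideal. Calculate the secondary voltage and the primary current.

V_s = V_p × N_s/N_p = 230 × 253/1527 = 38.107 V.
I_s = P/V_s = 8820/38.107 = 231.45 A.
I_p = I_s × N_s/N_p = 231.45 × 253/1527 = 38.3 A.

V_s ≈ 38.1 V, I_p ≈ 38.3 A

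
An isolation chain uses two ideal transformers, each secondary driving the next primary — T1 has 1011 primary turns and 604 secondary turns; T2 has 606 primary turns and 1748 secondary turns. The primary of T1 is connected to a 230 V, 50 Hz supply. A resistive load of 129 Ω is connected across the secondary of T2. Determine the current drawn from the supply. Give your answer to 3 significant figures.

I_supply ≈ 5.29 A

After T1: V = 230.00 × 604/1011 = 137.41 V.
After T2: V = 137.41 × 1748/606 = 396.35 V.
I_load = 396.35/129 = 3.0725 A, so P_out = 396.35 × 3.0725 = 1217.8 W.
All ideal ⇒ P_in = P_out, so I_supply = 1217.8/230 = 5.29 A.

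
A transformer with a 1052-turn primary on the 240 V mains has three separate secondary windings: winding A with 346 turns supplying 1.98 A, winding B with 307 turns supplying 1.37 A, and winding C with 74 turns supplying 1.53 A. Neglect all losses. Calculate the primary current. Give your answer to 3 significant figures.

V_A = 240 × 346/1052 = 78.935 V; V_B = 240 × 307/1052 = 70.038 V; V_C = 240 × 74/1052 = 16.882 V.
P_out = V_A I_A + V_B I_B + V_C I_C = 78.935×1.98 + 70.038×1.37 + 16.882×1.53 = 156.29 + 95.952 + 25.830 = 278.07 W.
Ideal ⇒ P_in = P_out, so I_p = P_out/V_p = 278.07/240 = 1.16 A.

I_p ≈ 1.16 A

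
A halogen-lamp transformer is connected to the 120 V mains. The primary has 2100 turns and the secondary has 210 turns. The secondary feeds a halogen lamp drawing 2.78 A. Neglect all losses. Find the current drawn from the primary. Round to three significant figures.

For an ideal transformer I_p N_p = I_s N_s, so I_p = 2.78 × 210/2100 = 0.278 A.

I_p ≈ 0.278 A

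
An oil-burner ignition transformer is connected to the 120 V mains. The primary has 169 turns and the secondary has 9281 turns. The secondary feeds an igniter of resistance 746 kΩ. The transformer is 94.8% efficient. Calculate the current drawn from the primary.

V_s = 120 × 9281/169 = 6590.1 V.
I_s = V_s/R = 6590.1/746000 = 0.0088339 A.
P_out = V_s I_s = 6590.1 × 0.0088339 = 58.216 W.
P_in = P_out/η = 58.216/0.948 = 61.409 W.
I_p = P_in/V_p = 61.409/120 = 0.512 A.

I_p ≈ 0.512 A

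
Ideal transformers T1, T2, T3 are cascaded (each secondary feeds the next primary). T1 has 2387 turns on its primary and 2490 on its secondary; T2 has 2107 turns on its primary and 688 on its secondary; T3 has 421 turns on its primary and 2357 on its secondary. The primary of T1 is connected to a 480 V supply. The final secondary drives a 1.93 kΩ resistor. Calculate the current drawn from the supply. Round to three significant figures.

I_supply ≈ 0.904 A

Secondary of T1: V = 480.00 × 2490/2387 = 500.71 V.
Secondary of T2: V = 500.71 × 688/2107 = 163.50 V.
Secondary of T3: V = 163.50 × 2357/421 = 915.35 V.
I_load = 915.35/1930 = 0.47428 A, so P_out = 915.35 × 0.47428 = 434.13 W.
All ideal ⇒ P_in = P_out, so I_supply = 434.13/480 = 0.904 A.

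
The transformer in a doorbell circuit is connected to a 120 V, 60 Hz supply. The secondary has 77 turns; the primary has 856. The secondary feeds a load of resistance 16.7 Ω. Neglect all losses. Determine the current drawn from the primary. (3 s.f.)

I_p ≈ 0.0581 A

V_s = V_p × N_s/N_p = 120 × 77/856 = 10.794 V.
I_s = V_s/R = 10.794/16.7 = 0.64637 A.
For an ideal transformer I_p N_p = I_s N_s, so I_p = 0.64637 × 77/856 = 0.0581 A.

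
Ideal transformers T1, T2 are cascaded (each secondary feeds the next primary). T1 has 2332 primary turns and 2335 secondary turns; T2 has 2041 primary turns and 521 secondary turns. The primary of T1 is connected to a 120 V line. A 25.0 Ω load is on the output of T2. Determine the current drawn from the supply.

Secondary of T1: V = 120.00 × 2335/2332 = 120.15 V.
Secondary of T2: V = 120.15 × 521/2041 = 30.671 V.
I_load = 30.671/25.0 = 1.2269 A, so P_out = 30.671 × 1.2269 = 37.630 W.
All ideal ⇒ P_in = P_out, so I_supply = 37.630/120 = 0.314 A.

I_supply ≈ 0.314 A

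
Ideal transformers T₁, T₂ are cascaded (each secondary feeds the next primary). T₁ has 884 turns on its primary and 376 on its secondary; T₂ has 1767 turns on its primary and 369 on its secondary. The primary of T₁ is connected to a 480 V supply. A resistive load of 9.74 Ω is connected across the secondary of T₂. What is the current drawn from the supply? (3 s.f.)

After T₁: V = 480.00 × 376/884 = 204.16 V.
After T₂: V = 204.16 × 369/1767 = 42.635 V.
I_load = 42.635/9.74 = 4.3773 A, so P_out = 42.635 × 4.3773 = 186.63 W.
All ideal ⇒ P_in = P_out, so I_supply = 186.63/480 = 0.389 A.

I_supply ≈ 0.389 A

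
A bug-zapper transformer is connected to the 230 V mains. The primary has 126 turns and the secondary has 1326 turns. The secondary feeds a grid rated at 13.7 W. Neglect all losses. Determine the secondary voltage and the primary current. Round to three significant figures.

V_s ≈ 2420 V, I_p ≈ 0.0596 A

V_s = V_p × N_s/N_p = 230 × 1326/126 = 2420.5 V.
I_s = P/V_s = 13.7/2420.5 = 0.0056600 A.
I_p = I_s × N_s/N_p = 0.0056600 × 1326/126 = 0.0596 A.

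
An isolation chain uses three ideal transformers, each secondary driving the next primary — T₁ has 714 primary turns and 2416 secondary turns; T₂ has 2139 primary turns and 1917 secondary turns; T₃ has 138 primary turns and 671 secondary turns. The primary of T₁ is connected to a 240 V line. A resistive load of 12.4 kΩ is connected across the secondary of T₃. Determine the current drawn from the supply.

Secondary of T₁: V = 240.00 × 2416/714 = 812.10 V.
Secondary of T₂: V = 812.10 × 1917/2139 = 727.82 V.
Secondary of T₃: V = 727.82 × 671/138 = 3538.9 V.
I_load = 3538.9/12400 = 0.28539 A, so P_out = 3538.9 × 0.28539 = 1010.0 W.
All ideal ⇒ P_in = P_out, so I_supply = 1010.0/240 = 4.21 A.

I_supply ≈ 4.21 A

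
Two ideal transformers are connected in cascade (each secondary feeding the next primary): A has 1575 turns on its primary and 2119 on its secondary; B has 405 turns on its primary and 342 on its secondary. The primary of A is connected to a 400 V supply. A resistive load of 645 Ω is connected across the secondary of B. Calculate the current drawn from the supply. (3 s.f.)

I_supply ≈ 0.800 A

After A: V = 400.00 × 2119/1575 = 538.16 V.
After B: V = 538.16 × 342/405 = 454.45 V.
I_load = 454.45/645 = 0.70457 A, so P_out = 454.45 × 0.70457 = 320.19 W.
All ideal ⇒ P_in = P_out, so I_supply = 320.19/400 = 0.800 A.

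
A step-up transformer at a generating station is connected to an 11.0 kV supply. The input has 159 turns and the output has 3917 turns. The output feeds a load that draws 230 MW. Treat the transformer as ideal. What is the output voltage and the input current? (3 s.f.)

V_out = V_in × N_out/N_in = 11000 × 3917/159 = 270990 V.
I_out = P/V_out = 2.30×10^8/270990 = 848.75 A.
I_in = I_out × N_out/N_in = 848.75 × 3917/159 = 20900 A.

V_out ≈ 271000 V, I_in ≈ 20900 A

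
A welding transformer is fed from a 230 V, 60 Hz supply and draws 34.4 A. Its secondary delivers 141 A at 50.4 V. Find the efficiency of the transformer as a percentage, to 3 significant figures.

P_in = 230 × 34.4 = 7912.00 W.
P_out = 50.4 × 141 = 7106.40 W.
η = P_out/P_in = 7106.40/7912.00 = 0.898.

η ≈ 89.8%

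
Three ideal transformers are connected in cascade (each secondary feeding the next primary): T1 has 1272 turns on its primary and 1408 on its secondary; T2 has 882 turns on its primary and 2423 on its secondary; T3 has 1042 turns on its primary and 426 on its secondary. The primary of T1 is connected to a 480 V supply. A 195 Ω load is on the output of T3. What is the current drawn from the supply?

I_supply ≈ 3.80 A

After T1: V = 480.00 × 1408/1272 = 531.32 V.
After T2: V = 531.32 × 2423/882 = 1459.6 V.
After T3: V = 1459.6 × 426/1042 = 596.74 V.
I_load = 596.74/195 = 3.0602 A, so P_out = 596.74 × 3.0602 = 1826.1 W.
All ideal ⇒ P_in = P_out, so I_supply = 1826.1/480 = 3.80 A.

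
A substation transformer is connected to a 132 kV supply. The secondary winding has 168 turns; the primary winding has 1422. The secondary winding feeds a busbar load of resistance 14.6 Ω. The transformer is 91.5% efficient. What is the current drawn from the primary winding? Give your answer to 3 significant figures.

I_p ≈ 138 A

V_s = 132000 × 168/1422 = 15595 V.
I_s = V_s/R = 15595/14.6 = 1068.1 A.
P_out = V_s I_s = 15595 × 1068.1 = 1.6658×10^7 W.
P_in = P_out/η = 1.6658×10^7/0.915 = 1.8205×10^7 W.
I_p = P_in/V_p = 1.8205×10^7/132000 = 138 A.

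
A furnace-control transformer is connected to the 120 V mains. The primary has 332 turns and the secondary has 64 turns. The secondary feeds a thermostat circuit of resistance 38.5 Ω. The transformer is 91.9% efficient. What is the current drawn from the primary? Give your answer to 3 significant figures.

I_p ≈ 0.126 A

V_s = 120 × 64/332 = 23.133 V.
I_s = V_s/R = 23.133/38.5 = 0.60084 A.
P_out = V_s I_s = 23.133 × 0.60084 = 13.899 W.
P_in = P_out/η = 13.899/0.919 = 15.124 W.
I_p = P_in/V_p = 15.124/120 = 0.126 A.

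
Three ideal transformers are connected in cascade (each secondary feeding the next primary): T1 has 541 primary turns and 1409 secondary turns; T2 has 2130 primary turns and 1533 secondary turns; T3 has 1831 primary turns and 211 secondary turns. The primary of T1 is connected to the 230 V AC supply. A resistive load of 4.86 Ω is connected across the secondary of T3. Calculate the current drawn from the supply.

After T1: V = 230.00 × 1409/541 = 599.02 V.
After T2: V = 599.02 × 1533/2130 = 431.13 V.
After T3: V = 431.13 × 211/1831 = 49.682 V.
I_load = 49.682/4.86 = 10.223 A, so P_out = 49.682 × 10.223 = 507.88 W.
All ideal ⇒ P_in = P_out, so I_supply = 507.88/230 = 2.21 A.

I_supply ≈ 2.21 A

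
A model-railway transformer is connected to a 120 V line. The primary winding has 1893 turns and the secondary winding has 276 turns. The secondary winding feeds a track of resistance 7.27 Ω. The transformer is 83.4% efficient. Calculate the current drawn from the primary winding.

V_s = 120 × 276/1893 = 17.496 V.
I_s = V_s/R = 17.496/7.27 = 2.4066 A.
P_out = V_s I_s = 17.496 × 2.4066 = 42.106 W.
P_in = P_out/η = 42.106/0.834 = 50.487 W.
I_p = P_in/V_p = 50.487/120 = 0.421 A.

I_p ≈ 0.421 A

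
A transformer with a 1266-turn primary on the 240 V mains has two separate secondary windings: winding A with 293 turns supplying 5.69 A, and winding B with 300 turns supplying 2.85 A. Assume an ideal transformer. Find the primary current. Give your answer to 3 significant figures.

V_A = 240 × 293/1266 = 55.545 V; V_B = 240 × 300/1266 = 56.872 V.
P_out = V_A I_A + V_B I_B = 55.545×5.69 + 56.872×2.85 = 316.05 + 162.09 = 478.14 W.
Ideal ⇒ P_in = P_out, so I_p = P_out/V_p = 478.14/240 = 1.99 A.

I_p ≈ 1.99 A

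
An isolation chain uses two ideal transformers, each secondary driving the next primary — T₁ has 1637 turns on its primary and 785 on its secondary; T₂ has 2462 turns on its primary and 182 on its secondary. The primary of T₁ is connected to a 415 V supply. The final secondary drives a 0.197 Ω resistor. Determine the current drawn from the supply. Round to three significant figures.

I_supply ≈ 2.65 A

Secondary of T₁: V = 415.00 × 785/1637 = 199.01 V.
Secondary of T₂: V = 199.01 × 182/2462 = 14.711 V.
I_load = 14.711/0.197 = 74.677 A, so P_out = 14.711 × 74.677 = 1098.6 W.
All ideal ⇒ P_in = P_out, so I_supply = 1098.6/415 = 2.65 A.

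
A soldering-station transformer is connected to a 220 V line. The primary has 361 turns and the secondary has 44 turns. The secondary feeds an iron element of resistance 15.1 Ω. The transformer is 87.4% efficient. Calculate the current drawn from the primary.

V_s = 220 × 44/361 = 26.814 V.
I_s = V_s/R = 26.814/15.1 = 1.7758 A.
P_out = V_s I_s = 26.814 × 1.7758 = 47.617 W.
P_in = P_out/η = 47.617/0.874 = 54.481 W.
I_p = P_in/V_p = 54.481/220 = 0.248 A.

I_p ≈ 0.248 A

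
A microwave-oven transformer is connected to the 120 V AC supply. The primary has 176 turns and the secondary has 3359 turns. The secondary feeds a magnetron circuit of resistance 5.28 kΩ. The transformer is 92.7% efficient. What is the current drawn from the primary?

V_s = 120 × 3359/176 = 2290.2 V.
I_s = V_s/R = 2290.2/5280 = 0.43376 A.
P_out = V_s I_s = 2290.2 × 0.43376 = 993.40 W.
P_in = P_out/η = 993.40/0.927 = 1071.6 W.
I_p = P_in/V_p = 1071.6/120 = 8.93 A.

I_p ≈ 8.93 A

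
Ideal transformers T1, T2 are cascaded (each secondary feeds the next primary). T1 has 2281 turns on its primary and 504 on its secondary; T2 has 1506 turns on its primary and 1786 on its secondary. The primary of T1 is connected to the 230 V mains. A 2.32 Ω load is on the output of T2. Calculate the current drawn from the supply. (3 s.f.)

After T1: V = 230.00 × 504/2281 = 50.820 V.
After T2: V = 50.820 × 1786/1506 = 60.268 V.
I_load = 60.268/2.32 = 25.978 A, so P_out = 60.268 × 25.978 = 1565.6 W.
All ideal ⇒ P_in = P_out, so I_supply = 1565.6/230 = 6.81 A.

I_supply ≈ 6.81 A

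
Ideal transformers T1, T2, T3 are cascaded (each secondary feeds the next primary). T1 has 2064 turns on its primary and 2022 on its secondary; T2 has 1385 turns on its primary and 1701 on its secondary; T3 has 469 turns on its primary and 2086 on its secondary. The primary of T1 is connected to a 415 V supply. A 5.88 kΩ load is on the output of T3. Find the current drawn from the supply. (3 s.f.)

After T1: V = 415.00 × 2022/2064 = 406.56 V.
After T2: V = 406.56 × 1701/1385 = 499.31 V.
After T3: V = 499.31 × 2086/469 = 2220.8 V.
I_load = 2220.8/5880 = 0.37769 A, so P_out = 2220.8 × 0.37769 = 838.79 W.
All ideal ⇒ P_in = P_out, so I_supply = 838.79/415 = 2.02 A.

I_supply ≈ 2.02 A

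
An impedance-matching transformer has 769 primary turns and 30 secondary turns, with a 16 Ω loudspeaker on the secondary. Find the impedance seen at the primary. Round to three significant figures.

Z_p = (N_p/N_s)² × Z_s = (769/30)² × 16 = 10500 Ω.

Z_p ≈ 10500 Ω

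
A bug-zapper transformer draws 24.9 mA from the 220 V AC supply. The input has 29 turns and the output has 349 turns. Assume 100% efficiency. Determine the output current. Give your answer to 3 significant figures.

I_out ≈ 0.00207 A

I_out/I_in = N_in/N_out, so I_out = 0.0249 × 29/349 = 0.00207 A.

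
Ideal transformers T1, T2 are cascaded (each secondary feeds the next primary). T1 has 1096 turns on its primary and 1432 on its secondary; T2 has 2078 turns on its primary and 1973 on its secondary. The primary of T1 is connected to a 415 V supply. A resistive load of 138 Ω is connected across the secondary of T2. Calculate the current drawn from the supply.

After T1: V = 415.00 × 1432/1096 = 542.23 V.
After T2: V = 542.23 × 1973/2078 = 514.83 V.
I_load = 514.83/138 = 3.7306 A, so P_out = 514.83 × 3.7306 = 1920.6 W.
All ideal ⇒ P_in = P_out, so I_supply = 1920.6/415 = 4.63 A.

I_supply ≈ 4.63 A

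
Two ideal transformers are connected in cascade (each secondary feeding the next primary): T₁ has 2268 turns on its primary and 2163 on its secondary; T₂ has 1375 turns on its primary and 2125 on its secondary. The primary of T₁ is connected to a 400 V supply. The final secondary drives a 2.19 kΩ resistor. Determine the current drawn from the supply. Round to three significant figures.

After T₁: V = 400.00 × 2163/2268 = 381.48 V.
After T₂: V = 381.48 × 2125/1375 = 589.56 V.
I_load = 589.56/2190 = 0.26921 A, so P_out = 589.56 × 0.26921 = 158.71 W.
All ideal ⇒ P_in = P_out, so I_supply = 158.71/400 = 0.397 A.

I_supply ≈ 0.397 A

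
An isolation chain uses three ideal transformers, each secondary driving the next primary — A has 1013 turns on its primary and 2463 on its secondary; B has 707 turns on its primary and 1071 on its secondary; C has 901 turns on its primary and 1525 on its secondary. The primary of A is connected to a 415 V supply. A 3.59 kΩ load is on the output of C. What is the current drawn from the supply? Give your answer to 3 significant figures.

After A: V = 415.00 × 2463/1013 = 1009.0 V.
After B: V = 1009.0 × 1071/707 = 1528.5 V.
After C: V = 1528.5 × 1525/901 = 2587.1 V.
I_load = 2587.1/3590 = 0.72065 A, so P_out = 2587.1 × 0.72065 = 1864.4 W.
All ideal ⇒ P_in = P_out, so I_supply = 1864.4/415 = 4.49 A.

I_supply ≈ 4.49 A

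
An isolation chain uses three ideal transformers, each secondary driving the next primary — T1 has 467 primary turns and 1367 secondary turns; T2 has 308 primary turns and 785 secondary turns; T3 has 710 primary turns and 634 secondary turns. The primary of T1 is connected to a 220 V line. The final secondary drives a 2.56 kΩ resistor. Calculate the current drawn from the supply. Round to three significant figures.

After T1: V = 220.00 × 1367/467 = 643.98 V.
After T2: V = 643.98 × 785/308 = 1641.3 V.
After T3: V = 1641.3 × 634/710 = 1465.6 V.
I_load = 1465.6/2560 = 0.57251 A, so P_out = 1465.6 × 0.57251 = 839.09 W.
All ideal ⇒ P_in = P_out, so I_supply = 839.09/220 = 3.81 A.

I_supply ≈ 3.81 A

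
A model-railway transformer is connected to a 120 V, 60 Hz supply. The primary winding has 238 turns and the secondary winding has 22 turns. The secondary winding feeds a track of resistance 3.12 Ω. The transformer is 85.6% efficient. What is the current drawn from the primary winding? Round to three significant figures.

I_p ≈ 0.384 A

V_s = 120 × 22/238 = 11.092 V.
I_s = V_s/R = 11.092/3.12 = 3.5553 A.
P_out = V_s I_s = 11.092 × 3.5553 = 39.437 W.
P_in = P_out/η = 39.437/0.856 = 46.071 W.
I_p = P_in/V_p = 46.071/120 = 0.384 A.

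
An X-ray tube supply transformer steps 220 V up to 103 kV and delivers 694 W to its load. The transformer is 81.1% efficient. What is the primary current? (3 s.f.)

P_in = P_out/η = 694/0.811 = 855.73 W.
I_p = P_in/V_p = 855.73/220 = 3.89 A.

I_p ≈ 3.89 A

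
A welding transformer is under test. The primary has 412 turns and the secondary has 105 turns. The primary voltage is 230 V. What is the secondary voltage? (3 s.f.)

V_s/V_p = N_s/N_p, so V_s = 230 × 105/412 = 58.6 V.

V_s ≈ 58.6 V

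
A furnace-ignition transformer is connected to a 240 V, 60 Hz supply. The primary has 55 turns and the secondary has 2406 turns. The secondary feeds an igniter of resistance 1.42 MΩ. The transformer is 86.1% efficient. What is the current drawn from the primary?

I_p ≈ 0.376 A

V_s = 240 × 2406/55 = 10499 V.
I_s = V_s/R = 10499/(1.42×10^6) = 0.0073936 A.
P_out = V_s I_s = 10499 × 0.0073936 = 77.625 W.
P_in = P_out/η = 77.625/0.861 = 90.156 W.
I_p = P_in/V_p = 90.156/240 = 0.376 A.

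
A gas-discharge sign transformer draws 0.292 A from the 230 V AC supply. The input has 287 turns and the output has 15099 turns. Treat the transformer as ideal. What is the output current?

I_out ≈ 0.00555 A

I_out/I_in = N_in/N_out, so I_out = 0.292 × 287/15099 = 0.00555 A.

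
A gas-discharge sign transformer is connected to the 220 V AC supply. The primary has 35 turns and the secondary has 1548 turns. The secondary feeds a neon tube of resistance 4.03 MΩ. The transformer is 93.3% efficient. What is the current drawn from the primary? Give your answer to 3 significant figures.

V_s = 220 × 1548/35 = 9730.3 V.
I_s = V_s/R = 9730.3/(4.03×10^6) = 0.0024145 A.
P_out = V_s I_s = 9730.3 × 0.0024145 = 23.493 W.
P_in = P_out/η = 23.493/0.933 = 25.181 W.
I_p = P_in/V_p = 25.181/220 = 0.114 A.

I_p ≈ 0.114 A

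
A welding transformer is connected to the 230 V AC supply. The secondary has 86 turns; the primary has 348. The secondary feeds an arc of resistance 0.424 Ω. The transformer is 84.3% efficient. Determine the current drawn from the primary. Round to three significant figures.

I_p ≈ 39.3 A

V_s = 230 × 86/348 = 56.839 V.
I_s = V_s/R = 56.839/0.424 = 134.05 A.
P_out = V_s I_s = 56.839 × 134.05 = 7619.5 W.
P_in = P_out/η = 7619.5/0.843 = 9038.6 W.
I_p = P_in/V_p = 9038.6/230 = 39.3 A.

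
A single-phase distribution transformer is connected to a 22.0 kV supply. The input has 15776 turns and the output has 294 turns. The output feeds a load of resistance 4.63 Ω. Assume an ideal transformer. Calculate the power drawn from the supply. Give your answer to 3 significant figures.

P ≈ 36300 W

V_out = V_in × N_out/N_in = 22000 × 294/15776 = 409.99 V.
I_out = V_out/R = 409.99/4.63 = 88.551 A.
I_in = I_out × N_out/N_in = 88.551 × 294/15776 = 1.6502 A.
P = V_in I_in = 22000 × 1.6502 = 36300 W.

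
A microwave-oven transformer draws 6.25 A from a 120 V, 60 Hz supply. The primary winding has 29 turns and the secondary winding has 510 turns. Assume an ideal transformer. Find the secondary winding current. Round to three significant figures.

I_s ≈ 0.355 A

I_s/I_p = N_p/N_s, so I_s = 6.25 × 29/510 = 0.355 A.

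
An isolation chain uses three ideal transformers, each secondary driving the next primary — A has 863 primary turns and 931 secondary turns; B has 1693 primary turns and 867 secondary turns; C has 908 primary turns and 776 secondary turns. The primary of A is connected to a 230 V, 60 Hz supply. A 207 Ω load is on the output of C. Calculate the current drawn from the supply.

I_supply ≈ 0.248 A

Secondary of A: V = 230.00 × 931/863 = 248.12 V.
Secondary of B: V = 248.12 × 867/1693 = 127.07 V.
Secondary of C: V = 127.07 × 776/908 = 108.59 V.
I_load = 108.59/207 = 0.52461 A, so P_out = 108.59 × 0.52461 = 56.969 W.
All ideal ⇒ P_in = P_out, so I_supply = 56.969/230 = 0.248 A.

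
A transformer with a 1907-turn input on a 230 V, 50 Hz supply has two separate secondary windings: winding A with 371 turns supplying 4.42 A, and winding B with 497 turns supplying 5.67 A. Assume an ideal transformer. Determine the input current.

I_in ≈ 2.34 A

V_A = 230 × 371/1907 = 44.746 V; V_B = 230 × 497/1907 = 59.942 V.
P_out = V_A I_A + V_B I_B = 44.746×4.42 + 59.942×5.67 = 197.78 + 339.87 = 537.65 W.
Ideal ⇒ P_in = P_out, so I_in = P_out/V_in = 537.65/230 = 2.34 A.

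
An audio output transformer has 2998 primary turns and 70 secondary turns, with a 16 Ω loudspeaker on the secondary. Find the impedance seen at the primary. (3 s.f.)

Z_p = (N_p/N_s)² × Z_s = (2998/70)² × 16 = 29300 Ω.

Z_p ≈ 29300 Ω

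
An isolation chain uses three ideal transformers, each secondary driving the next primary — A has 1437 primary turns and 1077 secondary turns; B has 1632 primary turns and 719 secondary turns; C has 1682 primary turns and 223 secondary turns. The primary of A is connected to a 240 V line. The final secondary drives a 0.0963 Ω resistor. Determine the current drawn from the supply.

I_supply ≈ 4.78 A

After A: V = 240.00 × 1077/1437 = 179.87 V.
After B: V = 179.87 × 719/1632 = 79.246 V.
After C: V = 79.246 × 223/1682 = 10.506 V.
I_load = 10.506/0.0963 = 109.10 A, so P_out = 10.506 × 109.10 = 1146.3 W.
All ideal ⇒ P_in = P_out, so I_supply = 1146.3/240 = 4.78 A.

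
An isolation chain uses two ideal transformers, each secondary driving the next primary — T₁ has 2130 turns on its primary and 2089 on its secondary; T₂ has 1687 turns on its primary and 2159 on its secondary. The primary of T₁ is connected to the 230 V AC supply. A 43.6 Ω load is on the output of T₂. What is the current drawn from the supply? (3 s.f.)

Secondary of T₁: V = 230.00 × 2089/2130 = 225.57 V.
Secondary of T₂: V = 225.57 × 2159/1687 = 288.69 V.
I_load = 288.69/43.6 = 6.6212 A, so P_out = 288.69 × 6.6212 = 1911.4 W.
All ideal ⇒ P_in = P_out, so I_supply = 1911.4/230 = 8.31 A.

I_supply ≈ 8.31 A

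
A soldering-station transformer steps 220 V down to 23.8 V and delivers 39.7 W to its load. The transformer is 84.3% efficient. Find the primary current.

P_in = P_out/η = 39.7/0.843 = 47.094 W.
I_p = P_in/V_p = 47.094/220 = 0.214 A.

I_p ≈ 0.214 A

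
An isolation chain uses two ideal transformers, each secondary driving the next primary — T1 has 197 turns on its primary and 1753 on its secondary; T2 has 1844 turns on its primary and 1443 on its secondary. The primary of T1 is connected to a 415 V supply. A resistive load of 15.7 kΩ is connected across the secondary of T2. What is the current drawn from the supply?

Secondary of T1: V = 415.00 × 1753/197 = 3692.9 V.
Secondary of T2: V = 3692.9 × 1443/1844 = 2889.8 V.
I_load = 2889.8/15700 = 0.18406 A, so P_out = 2889.8 × 0.18406 = 531.91 W.
All ideal ⇒ P_in = P_out, so I_supply = 531.91/415 = 1.28 A.

I_supply ≈ 1.28 A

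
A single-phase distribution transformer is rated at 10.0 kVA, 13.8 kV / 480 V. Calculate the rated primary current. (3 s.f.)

I_p = S/V_p = 10000/13800 = 0.725 A.

I_p ≈ 0.725 A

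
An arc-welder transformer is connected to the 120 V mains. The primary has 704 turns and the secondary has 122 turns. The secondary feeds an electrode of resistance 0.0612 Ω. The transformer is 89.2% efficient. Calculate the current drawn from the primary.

I_p ≈ 66.0 A

V_s = 120 × 122/704 = 20.795 V.
I_s = V_s/R = 20.795/0.0612 = 339.80 A.
P_out = V_s I_s = 20.795 × 339.80 = 7066.2 W.
P_in = P_out/η = 7066.2/0.892 = 7921.7 W.
I_p = P_in/V_p = 7921.7/120 = 66.0 A.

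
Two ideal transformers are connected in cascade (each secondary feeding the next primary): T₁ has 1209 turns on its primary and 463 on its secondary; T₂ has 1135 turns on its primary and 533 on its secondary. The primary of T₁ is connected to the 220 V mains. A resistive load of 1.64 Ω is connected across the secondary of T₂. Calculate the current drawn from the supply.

After T₁: V = 220.00 × 463/1209 = 84.251 V.
After T₂: V = 84.251 × 533/1135 = 39.565 V.
I_load = 39.565/1.64 = 24.125 A, so P_out = 39.565 × 24.125 = 954.49 W.
All ideal ⇒ P_in = P_out, so I_supply = 954.49/220 = 4.34 A.

I_supply ≈ 4.34 A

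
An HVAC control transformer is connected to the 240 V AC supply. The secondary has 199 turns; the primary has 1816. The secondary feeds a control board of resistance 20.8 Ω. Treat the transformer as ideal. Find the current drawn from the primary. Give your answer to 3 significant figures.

V_s = V_p × N_s/N_p = 240 × 199/1816 = 26.300 V.
I_s = V_s/R = 26.300/20.8 = 1.2644 A.
For an ideal transformer I_p N_p = I_s N_s, so I_p = 1.2644 × 199/1816 = 0.139 A.

I_p ≈ 0.139 A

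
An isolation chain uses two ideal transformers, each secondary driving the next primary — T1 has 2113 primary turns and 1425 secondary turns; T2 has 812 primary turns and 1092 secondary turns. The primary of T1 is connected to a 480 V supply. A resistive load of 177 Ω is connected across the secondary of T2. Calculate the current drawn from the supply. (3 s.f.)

Secondary of T1: V = 480.00 × 1425/2113 = 323.71 V.
Secondary of T2: V = 323.71 × 1092/812 = 435.33 V.
I_load = 435.33/177 = 2.4595 A, so P_out = 435.33 × 2.4595 = 1070.7 W.
All ideal ⇒ P_in = P_out, so I_supply = 1070.7/480 = 2.23 A.

I_supply ≈ 2.23 A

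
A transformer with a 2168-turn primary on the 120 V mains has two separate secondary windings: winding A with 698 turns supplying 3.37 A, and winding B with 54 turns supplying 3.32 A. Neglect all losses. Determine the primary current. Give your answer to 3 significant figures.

V_A = 120 × 698/2168 = 38.635 V; V_B = 120 × 54/2168 = 2.9889 V.
P_out = V_A I_A + V_B I_B = 38.635×3.37 + 2.9889×3.32 = 130.20 + 9.9232 = 140.12 W.
Ideal ⇒ P_in = P_out, so I_p = P_out/V_p = 140.12/120 = 1.17 A.

I_p ≈ 1.17 A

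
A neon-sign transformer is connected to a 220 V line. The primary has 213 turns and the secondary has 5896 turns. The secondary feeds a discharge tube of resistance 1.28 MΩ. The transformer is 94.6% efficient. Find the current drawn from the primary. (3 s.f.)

I_p ≈ 0.139 A

V_s = 220 × 5896/213 = 6089.8 V.
I_s = V_s/R = 6089.8/(1.28×10^6) = 0.0047576 A.
P_out = V_s I_s = 6089.8 × 0.0047576 = 28.973 W.
P_in = P_out/η = 28.973/0.946 = 30.627 W.
I_p = P_in/V_p = 30.627/220 = 0.139 A.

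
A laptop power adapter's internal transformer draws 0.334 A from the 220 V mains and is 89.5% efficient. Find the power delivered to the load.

P_out ≈ 65.8 W

P_in = V_p I_p = 220 × 0.334 = 73.480 W.
P_out = η P_in = 0.895 × 73.480 = 65.8 W.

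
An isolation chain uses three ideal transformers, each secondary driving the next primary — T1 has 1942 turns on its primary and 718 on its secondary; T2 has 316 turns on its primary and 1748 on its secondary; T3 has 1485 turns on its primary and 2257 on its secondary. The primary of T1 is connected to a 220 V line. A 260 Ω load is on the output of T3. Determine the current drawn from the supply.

After T1: V = 220.00 × 718/1942 = 81.339 V.
After T2: V = 81.339 × 1748/316 = 449.94 V.
After T3: V = 449.94 × 2257/1485 = 683.84 V.
I_load = 683.84/260 = 2.6302 A, so P_out = 683.84 × 2.6302 = 1798.6 W.
All ideal ⇒ P_in = P_out, so I_supply = 1798.6/220 = 8.18 A.

I_supply ≈ 8.18 A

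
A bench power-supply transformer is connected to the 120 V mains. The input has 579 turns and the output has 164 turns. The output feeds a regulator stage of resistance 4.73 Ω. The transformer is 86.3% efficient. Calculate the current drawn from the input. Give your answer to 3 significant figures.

I_in ≈ 2.36 A

V_out = 120 × 164/579 = 33.990 V.
I_out = V_out/R = 33.990/4.73 = 7.1860 A.
P_out = V_out I_out = 33.990 × 7.1860 = 244.25 W.
P_in = P_out/η = 244.25/0.863 = 283.02 W.
I_in = P_in/V_in = 283.02/120 = 2.36 A.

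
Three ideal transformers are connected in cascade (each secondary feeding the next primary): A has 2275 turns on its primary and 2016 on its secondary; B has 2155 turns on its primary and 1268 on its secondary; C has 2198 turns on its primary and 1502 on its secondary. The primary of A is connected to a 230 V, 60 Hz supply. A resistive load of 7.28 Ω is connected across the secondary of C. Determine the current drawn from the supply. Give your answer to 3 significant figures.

After A: V = 230.00 × 2016/2275 = 203.82 V.
After B: V = 203.82 × 1268/2155 = 119.92 V.
After C: V = 119.92 × 1502/2198 = 81.950 V.
I_load = 81.950/7.28 = 11.257 A, so P_out = 81.950 × 11.257 = 922.51 W.
All ideal ⇒ P_in = P_out, so I_supply = 922.51/230 = 4.01 A.

I_supply ≈ 4.01 A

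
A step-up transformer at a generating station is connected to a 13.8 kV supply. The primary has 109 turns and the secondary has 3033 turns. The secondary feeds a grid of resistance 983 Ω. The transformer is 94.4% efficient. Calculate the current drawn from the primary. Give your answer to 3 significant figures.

V_s = 13800 × 3033/109 = 383990 V.
I_s = V_s/R = 383990/983 = 390.64 A.
P_out = V_s I_s = 383990 × 390.64 = 1.5000×10^8 W.
P_in = P_out/η = 1.5000×10^8/0.944 = 1.5890×10^8 W.
I_p = P_in/V_p = 1.5890×10^8/13800 = 11500 A.

I_p ≈ 11500 A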